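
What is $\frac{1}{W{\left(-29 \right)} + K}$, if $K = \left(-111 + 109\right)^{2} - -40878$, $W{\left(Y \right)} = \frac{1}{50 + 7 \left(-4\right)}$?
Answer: $\frac{22}{899405} \approx 2.4461 \cdot 10^{-5}$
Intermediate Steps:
$W{\left(Y \right)} = \frac{1}{22}$ ($W{\left(Y \right)} = \frac{1}{50 - 28} = \frac{1}{22}$)
$K = 40882$ ($K = \left(-2\right)^{2} + 40878 = 4 + 40878 = 40882$)
$\frac{1}{W{\left(-29 \right)} + K} = \frac{1}{\frac{1}{22} + 40882} = \frac{1}{\frac{899405}{22}} = \frac{22}{899405}$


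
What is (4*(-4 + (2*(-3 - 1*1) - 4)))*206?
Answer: -13184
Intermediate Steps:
(4*(-4 + (2*(-3 - 1*1) - 4)))*206 = (4*(-4 + (2*(-3 - 1) - 4)))*206 = (4*(-4 + (2*(-4) - 4)))*206 = (4*(-4 + (-8 - 4)))*206 = (4*(-4 - 12))*206 = (4*(-16))*206 = -64*206 = -13184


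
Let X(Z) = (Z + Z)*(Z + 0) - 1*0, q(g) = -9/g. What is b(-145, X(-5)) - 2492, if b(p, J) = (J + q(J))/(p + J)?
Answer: -11839491/4750 ≈ -2492.5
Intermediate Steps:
X(Z) = 2*Z² (X(Z) = (2*Z)*Z + 0 = 2*Z² + 0 = 2*Z²)
b(p, J) = (J - 9/J)/(J + p) (b(p, J) = (J - 9/J)/(p + J) = (J - 9/J)/(J + p))
b(-145, X(-5)) - 2492 = (-9 + (2*(-5)²)²)/(((2*(-5)²))*(2*(-5)² - 145)) - 2492 = (-9 + (2*25)²)/(((2*25))*(2*25 - 145)) - 2492 = (-9 + 50²)/(50*(50 - 145)) - 2492 = (1/50)*(-9 + 2500)/(-95) - 2492 = (1/50)*(-1/95)*2491 - 2492 = -2491/4750 - 2492 = -11839491/4750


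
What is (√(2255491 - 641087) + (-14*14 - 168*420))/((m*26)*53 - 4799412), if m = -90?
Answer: 931/64782 - √403601/2461716 ≈ 0.014113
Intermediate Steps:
(√(2255491 - 641087) + (-14*14 - 168*420))/((m*26)*53 - 4799412) = (√(2255491 - 641087) + (-14*14 - 168*420))/(-90*26*53 - 4799412) = (√1614404 + (-196 - 70560))/(-2340*53 - 4799412) = (2*√403601 - 70756)/(-124020 - 4799412) = (-70756 + 2*√403601)/(-4923432) = (-70756 + 2*√403601)*(-1/4923432) = 931/64782 - √403601/2461716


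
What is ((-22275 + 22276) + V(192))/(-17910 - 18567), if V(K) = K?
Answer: -1/189 ≈ -0.0052910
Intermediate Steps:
((-22275 + 22276) + V(192))/(-17910 - 18567) = ((-22275 + 22276) + 192)/(-17910 - 18567) = (1 + 192)/(-36477) = 193*(-1/36477) = -1/189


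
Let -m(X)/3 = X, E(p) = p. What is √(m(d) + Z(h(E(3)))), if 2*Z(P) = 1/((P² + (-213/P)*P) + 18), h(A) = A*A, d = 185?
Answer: I*√7212837/114 ≈ 23.559*I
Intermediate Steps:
h(A) = A²
Z(P) = 1/(2*(-195 + P²)) (Z(P) = 1/(2*((P² + (-213/P)*P) + 18)) = 1/(2*((P² - 213) + 18)) = 1/(2*((-213 + P²) + 18)) = 1/(2*(-195 + P²)))
m(X) = -3*X
√(m(d) + Z(h(E(3)))) = √(-3*185 + 1/(2*(-195 + (3²)²))) = √(-555 + 1/(2*(-195 + 9²))) = √(-555 + 1/(2*(-195 + 81))) = √(-555 + (½)/(-114)) = √(-555 + (½)*(-1/114)) = √(-555 - 1/228) = √(-126541/228) = I*√7212837/114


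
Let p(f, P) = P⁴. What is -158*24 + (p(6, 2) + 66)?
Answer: -3710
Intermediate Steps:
-158*24 + (p(6, 2) + 66) = -158*24 + (2⁴ + 66) = -3792 + (16 + 66) = -3792 + 82 = -3710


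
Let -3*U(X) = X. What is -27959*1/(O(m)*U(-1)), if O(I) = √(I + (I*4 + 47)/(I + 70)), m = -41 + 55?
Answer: -167754*√26859/1279 ≈ -21496.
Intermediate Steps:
m = 14
U(X) = -X/3
O(I) = √(I + (47 + 4*I)/(70 + I)) (O(I) = √(I + (4*I + 47)/(70 + I)) = √(I + (47 + 4*I)/(70 + I)))
-27959*1/(O(m)*U(-1)) = -27959*3*√(70 + 14)/√(47 + 14² + 74*14) = -27959*6*√21/√(47 + 196 + 1036) = -27959*6*√26859/1279 = -167754*√26859/1279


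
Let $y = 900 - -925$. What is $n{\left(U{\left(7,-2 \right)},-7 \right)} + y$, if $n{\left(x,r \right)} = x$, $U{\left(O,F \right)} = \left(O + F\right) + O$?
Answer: $1837$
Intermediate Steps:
$U{\left(O,F \right)} = F + 2 O$ ($U{\left(O,F \right)} = \left(F + O\right) + O = F + 2 O$)
$y = 1825$ ($y = 900 + 925 = 1825$)
$n{\left(U{\left(7,-2 \right)},-7 \right)} + y = \left(-2 + 2 \cdot 7\right) + 1825 = \left(-2 + 14\right) + 1825 = 12 + 1825 = 1837$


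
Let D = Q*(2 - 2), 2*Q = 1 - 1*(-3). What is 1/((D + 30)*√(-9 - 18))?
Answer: -I*√3/270 ≈ -0.006415*I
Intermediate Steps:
Q = 2 (Q = (1 - 1*(-3))/2 = (1 + 3)/2 = (½)*4 = 2)
D = 0 (D = 2*(2 - 2) = 2*0 = 0)
1/((D + 30)*√(-9 - 18)) = 1/((0 + 30)*√(-9 - 18)) = 1/(30*√(-27)) = 1/(30*(3*I*√3)) = 1/(90*I*√3) = -I*√3/270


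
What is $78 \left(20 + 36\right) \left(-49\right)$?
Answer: $-214032$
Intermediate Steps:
$78 \left(20 + 36\right) \left(-49\right) = 78 \cdot 56 \left(-49\right) = 4368 \left(-49\right) = -214032$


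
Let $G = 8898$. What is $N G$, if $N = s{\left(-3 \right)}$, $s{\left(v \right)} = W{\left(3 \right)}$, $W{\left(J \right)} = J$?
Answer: $26694$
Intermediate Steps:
$s{\left(v \right)} = 3$
$N = 3$
$N G = 3 \cdot 8898 = 26694$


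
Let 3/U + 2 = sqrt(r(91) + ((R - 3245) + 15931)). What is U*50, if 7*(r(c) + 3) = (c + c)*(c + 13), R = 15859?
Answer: 50/5207 + 25*sqrt(31246)/5207 ≈ 0.85829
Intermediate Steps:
r(c) = -3 + 2*c*(13 + c)/7 (r(c) = -3 + ((c + c)*(c + 13))/7 = -3 + ((2*c)*(13 + c))/7 = -3 + (2*c*(13 + c))/7 = -3 + 2*c*(13 + c)/7)
U = 3/(-2 + sqrt(31246)) (U = 3/(-2 + sqrt((-3 + (2/7)*91**2 + (26/7)*91) + ((15859 - 3245) + 15931))) = 3/(-2 + sqrt((-3 + (2/7)*8281 + 338) + (12614 + 15931))) = 3/(-2 + sqrt((-3 + 2366 + 338) + 28545)) = 3/(-2 + sqrt(2701 + 28545)) = 3/(-2 + sqrt(31246)) ≈ 0.017166)
U*50 = (1/5207 + sqrt(31246)/10414)*50 = 50/5207 + 25*sqrt(31246)/5207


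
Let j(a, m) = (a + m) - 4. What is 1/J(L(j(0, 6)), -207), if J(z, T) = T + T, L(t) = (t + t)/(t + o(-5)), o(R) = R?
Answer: -1/414 ≈ -0.0024155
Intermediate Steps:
j(a, m) = -4 + a + m
L(t) = 2*t/(-5 + t) (L(t) = (t + t)/(t - 5) = (2*t)/(-5 + t) = 2*t/(-5 + t))
J(z, T) = 2*T
1/J(L(j(0, 6)), -207) = 1/(2*(-207)) = 1/(-414) = -1/414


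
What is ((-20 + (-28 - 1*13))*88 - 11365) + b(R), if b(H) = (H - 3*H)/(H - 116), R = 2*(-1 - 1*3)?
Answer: -518727/31 ≈ -16733.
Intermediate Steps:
R = -8 (R = 2*(-1 - 3) = 2*(-4) = -8)
b(H) = -2*H/(-116 + H) (b(H) = (-2*H)/(-116 + H) = -2*H/(-116 + H))
((-20 + (-28 - 1*13))*88 - 11365) + b(R) = ((-20 + (-28 - 1*13))*88 - 11365) - 2*(-8)/(-116 - 8) = ((-20 + (-28 - 13))*88 - 11365) - 2*(-8)/(-124) = ((-20 - 41)*88 - 11365) - 2*(-8)*(-1/124) = (-61*88 - 11365) - 4/31 = (-5368 - 11365) - 4/31 = -16733 - 4/31 = -518727/31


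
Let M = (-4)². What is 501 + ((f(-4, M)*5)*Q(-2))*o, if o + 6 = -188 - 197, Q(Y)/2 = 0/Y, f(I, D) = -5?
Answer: 501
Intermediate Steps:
M = 16
Q(Y) = 0 (Q(Y) = 2*(0/Y) = 2*0 = 0)
o = -391 (o = -6 + (-188 - 197) = -6 - 385 = -391)
501 + ((f(-4, M)*5)*Q(-2))*o = 501 + (-5*5*0)*(-391) = 501 - 25*0*(-391) = 501 + 0*(-391) = 501 + 0 = 501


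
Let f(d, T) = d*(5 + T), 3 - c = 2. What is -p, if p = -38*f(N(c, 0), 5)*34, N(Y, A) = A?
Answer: 0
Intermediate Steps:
c = 1 (c = 3 - 1*2 = 3 - 2 = 1)
p = 0 (p = -0*(5 + 5)*34 = -0*10*34 = -38*0*34 = 0*34 = 0)
-p = -1*0 = 0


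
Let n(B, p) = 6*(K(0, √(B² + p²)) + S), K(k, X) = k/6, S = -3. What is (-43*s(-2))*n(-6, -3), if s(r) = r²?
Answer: 3096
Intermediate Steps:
K(k, X) = k/6 (K(k, X) = k*(⅙) = k/6)
n(B, p) = -18 (n(B, p) = 6*((⅙)*0 - 3) = 6*(0 - 3) = 6*(-3) = -18)
(-43*s(-2))*n(-6, -3) = -43*(-2)²*(-18) = -43*4*(-18) = -172*(-18) = 3096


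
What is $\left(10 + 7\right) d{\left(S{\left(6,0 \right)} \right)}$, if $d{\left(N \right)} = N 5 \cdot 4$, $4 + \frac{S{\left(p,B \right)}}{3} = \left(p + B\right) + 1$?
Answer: $3060$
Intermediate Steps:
$S{\left(p,B \right)} = -9 + 3 B + 3 p$ ($S{\left(p,B \right)} = -12 + 3 \left(\left(p + B\right) + 1\right) = -12 + 3 \left(\left(B + p\right) + 1\right) = -12 + 3 \left(1 + B + p\right) = -12 + \left(3 + 3 B + 3 p\right) = -9 + 3 B + 3 p$)
$d{\left(N \right)} = 20 N$ ($d{\left(N \right)} = 5 N 4 = 20 N$)
$\left(10 + 7\right) d{\left(S{\left(6,0 \right)} \right)} = \left(10 + 7\right) 20 \left(-9 + 3 \cdot 0 + 3 \cdot 6\right) = 17 \cdot 20 \left(-9 + 0 + 18\right) = 17 \cdot 20 \cdot 9 = 17 \cdot 180 = 3060$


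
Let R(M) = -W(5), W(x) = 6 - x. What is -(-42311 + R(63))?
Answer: 42312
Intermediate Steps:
R(M) = -1 (R(M) = -(6 - 1*5) = -(6 - 5) = -1*1 = -1)
-(-42311 + R(63)) = -(-42311 - 1) = -1*(-42312) = 42312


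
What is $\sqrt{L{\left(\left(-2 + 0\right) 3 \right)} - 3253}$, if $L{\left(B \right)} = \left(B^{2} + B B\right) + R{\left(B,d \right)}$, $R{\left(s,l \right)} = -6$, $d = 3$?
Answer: $i \sqrt{3187} \approx 56.453 i$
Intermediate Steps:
$L{\left(B \right)} = -6 + 2 B^{2}$ ($L{\left(B \right)} = \left(B^{2} + B B\right) - 6 = \left(B^{2} + B^{2}\right) - 6 = 2 B^{2} - 6 = -6 + 2 B^{2}$)
$\sqrt{L{\left(\left(-2 + 0\right) 3 \right)} - 3253} = \sqrt{\left(-6 + 2 \left(\left(-2 + 0\right) 3\right)^{2}\right) - 3253} = \sqrt{\left(-6 + 2 \left(\left(-2\right) 3\right)^{2}\right) - 3253} = \sqrt{\left(-6 + 2 \left(-6\right)^{2}\right) - 3253} = \sqrt{\left(-6 + 2 \cdot 36\right) - 3253} = \sqrt{\left(-6 + 72\right) - 3253} = \sqrt{66 - 3253} = \sqrt{-3187} = i \sqrt{3187}$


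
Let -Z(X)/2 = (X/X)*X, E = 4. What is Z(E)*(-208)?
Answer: 1664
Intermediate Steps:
Z(X) = -2*X (Z(X) = -2*X/X*X = -2*X)
Z(E)*(-208) = -2*4*(-208) = -8*(-208) = 1664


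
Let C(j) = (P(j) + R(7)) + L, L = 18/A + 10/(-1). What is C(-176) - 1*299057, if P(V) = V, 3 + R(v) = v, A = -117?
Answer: -3890109/13 ≈ -2.9924e+5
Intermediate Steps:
R(v) = -3 + v
L = -132/13 (L = 18/(-117) + 10/(-1) = 18*(-1/117) + 10*(-1) = -2/13 - 10 = -132/13 ≈ -10.154)
C(j) = -80/13 + j (C(j) = (j + (-3 + 7)) - 132/13 = (j + 4) - 132/13 = (4 + j) - 132/13 = -80/13 + j)
C(-176) - 1*299057 = (-80/13 - 176) - 1*299057 = -2368/13 - 299057 = -3890109/13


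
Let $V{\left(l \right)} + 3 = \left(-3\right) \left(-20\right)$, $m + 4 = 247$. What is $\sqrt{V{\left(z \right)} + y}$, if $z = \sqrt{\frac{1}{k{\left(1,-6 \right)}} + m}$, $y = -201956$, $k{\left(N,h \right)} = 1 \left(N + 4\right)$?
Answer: $i \sqrt{201899} \approx 449.33 i$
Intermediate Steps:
$k{\left(N,h \right)} = 4 + N$ ($k{\left(N,h \right)} = 1 \left(4 + N\right) = 4 + N$)
$m = 243$ ($m = -4 + 247 = 243$)
$z = \frac{8 \sqrt{95}}{5}$ ($z = \sqrt{\frac{1}{4 + 1} + 243} = \sqrt{\frac{1}{5} + 243} = \sqrt{\frac{1216}{5}} = \frac{8 \sqrt{95}}{5} \approx 15.595$)
$V{\left(l \right)} = 57$ ($V{\left(l \right)} = -3 - -60 = -3 + 60 = 57$)
$\sqrt{V{\left(z \right)} + y} = \sqrt{57 - 201956} = \sqrt{-201899} = i \sqrt{201899}$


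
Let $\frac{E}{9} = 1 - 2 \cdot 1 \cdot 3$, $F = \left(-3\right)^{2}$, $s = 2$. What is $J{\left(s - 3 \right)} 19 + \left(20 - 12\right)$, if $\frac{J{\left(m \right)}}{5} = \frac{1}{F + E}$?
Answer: $\frac{193}{36} \approx 5.3611$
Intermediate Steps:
$F = 9$
$E = -45$ ($E = 9 \left(1 - 2 \cdot 1 \cdot 3\right) = 9 \left(1 - 2 \cdot 3\right) = 9 \left(1 - 6\right) = 9 \left(-5\right) = -45$)
$J{\left(m \right)} = - \frac{5}{36}$ ($J{\left(m \right)} = \frac{5}{9 - 45} = \frac{5}{-36} = 5 \left(- \frac{1}{36}\right) = - \frac{5}{36}$)
$J{\left(s - 3 \right)} 19 + \left(20 - 12\right) = \left(- \frac{5}{36}\right) 19 + \left(20 - 12\right) = - \frac{95}{36} + 8 = \frac{193}{36}$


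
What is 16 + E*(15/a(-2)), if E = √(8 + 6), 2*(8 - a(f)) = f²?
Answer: 16 + 5*√14/2 ≈ 25.354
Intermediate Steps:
a(f) = 8 - f²/2
E = √14 ≈ 3.7417
16 + E*(15/a(-2)) = 16 + √14*(15/(8 - ½*(-2)²)) = 16 + √14*(15/(8 - ½*4)) = 16 + √14*(15/(8 - 2)) = 16 + √14*(15/6) = 16 + √14*(15*(⅙)) = 16 + √14*(5/2) = 16 + 5*√14/2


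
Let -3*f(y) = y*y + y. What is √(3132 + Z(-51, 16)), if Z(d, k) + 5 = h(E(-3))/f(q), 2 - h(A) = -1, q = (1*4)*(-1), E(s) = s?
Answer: √12505/2 ≈ 55.913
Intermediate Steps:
q = -4 (q = 4*(-1) = -4)
h(A) = 3 (h(A) = 2 - 1*(-1) = 2 + 1 = 3)
f(y) = -y/3 - y²/3 (f(y) = -(y*y + y)/3 = -(y² + y)/3 = -(y + y²)/3 = -y/3 - y²/3)
Z(d, k) = -23/4 (Z(d, k) = -5 + 3/((-⅓*(-4)*(1 - 4))) = -5 + 3/((-⅓*(-4)*(-3))) = -5 + 3/(-4) = -5 + 3*(-¼) = -5 - ¾ = -23/4)
√(3132 + Z(-51, 16)) = √(3132 - 23/4) = √(12505/4) = √12505/2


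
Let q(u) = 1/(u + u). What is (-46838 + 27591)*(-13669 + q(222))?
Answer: 116810716645/444 ≈ 2.6309e+8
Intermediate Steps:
q(u) = 1/(2*u)
(-46838 + 27591)*(-13669 + q(222)) = (-46838 + 27591)*(-13669 + (½)/222) = -19247*(-13669 + (½)*(1/222)) = -19247*(-13669 + 1/444) = -19247*(-6069035/444) = 116810716645/444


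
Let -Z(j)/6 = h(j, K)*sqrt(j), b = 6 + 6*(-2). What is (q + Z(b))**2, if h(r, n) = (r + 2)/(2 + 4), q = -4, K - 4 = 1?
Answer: 16*(1 - I*sqrt(6))**2 ≈ -80.0 - 78.384*I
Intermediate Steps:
K = 5 (K = 4 + 1 = 5)
h(r, n) = 1/3 + r/6 (h(r, n) = (2 + r)/6 = (2 + r)*(1/6) = 1/3 + r/6)
b = -6 (b = 6 - 12 = -6)
Z(j) = -6*sqrt(j)*(1/3 + j/6) (Z(j) = -6*(1/3 + j/6)*sqrt(j) = -6*sqrt(j)*(1/3 + j/6))
(q + Z(b))**2 = (-4 + sqrt(-6)*(-2 - 1*(-6)))**2 = (-4 + (I*sqrt(6))*(-2 + 6))**2 = (-4 + (I*sqrt(6))*4)**2 = (-4 + 4*I*sqrt(6))**2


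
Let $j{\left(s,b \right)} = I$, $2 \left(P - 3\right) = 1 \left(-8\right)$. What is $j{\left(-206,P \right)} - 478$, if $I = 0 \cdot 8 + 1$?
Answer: $-477$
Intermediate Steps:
$P = -1$ ($P = 3 + \frac{1 \left(-8\right)}{2} = 3 + \frac{1}{2} \left(-8\right) = 3 - 4 = -1$)
$I = 1$ ($I = 0 + 1 = 1$)
$j{\left(s,b \right)} = 1$
$j{\left(-206,P \right)} - 478 = 1 - 478 = -477$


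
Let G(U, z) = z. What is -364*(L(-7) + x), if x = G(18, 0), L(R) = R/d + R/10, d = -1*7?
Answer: -546/5 ≈ -109.20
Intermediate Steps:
d = -7
L(R) = -3*R/70 (L(R) = R/(-7) + R/10 = R*(-⅐) + R*(⅒) = -R/7 + R/10 = -3*R/70)
x = 0
-364*(L(-7) + x) = -364*(-3/70*(-7) + 0) = -364*(3/10 + 0) = -364*3/10 = -546/5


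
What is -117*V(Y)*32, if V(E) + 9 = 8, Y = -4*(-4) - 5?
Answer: 3744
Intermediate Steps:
Y = 11 (Y = 16 - 5 = 11)
V(E) = -1 (V(E) = -9 + 8 = -1)
-117*V(Y)*32 = -117*(-1)*32 = 117*32 = 3744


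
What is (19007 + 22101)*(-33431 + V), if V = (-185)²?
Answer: 32639752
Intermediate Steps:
V = 34225
(19007 + 22101)*(-33431 + V) = (19007 + 22101)*(-33431 + 34225) = 41108*794 = 32639752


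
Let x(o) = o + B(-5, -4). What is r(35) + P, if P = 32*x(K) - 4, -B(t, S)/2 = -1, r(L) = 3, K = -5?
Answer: -97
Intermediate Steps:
B(t, S) = 2 (B(t, S) = -2*(-1) = 2)
x(o) = 2 + o (x(o) = o + 2 = 2 + o)
P = -100 (P = 32*(2 - 5) - 4 = 32*(-3) - 4 = -96 - 4 = -100)
r(35) + P = 3 - 100 = -97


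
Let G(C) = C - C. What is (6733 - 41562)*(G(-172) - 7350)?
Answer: 255993150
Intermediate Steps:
G(C) = 0
(6733 - 41562)*(G(-172) - 7350) = (6733 - 41562)*(0 - 7350) = -34829*(-7350) = 255993150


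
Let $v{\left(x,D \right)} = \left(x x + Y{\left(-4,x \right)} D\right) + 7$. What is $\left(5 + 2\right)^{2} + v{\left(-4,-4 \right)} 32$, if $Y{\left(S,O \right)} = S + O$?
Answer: $1809$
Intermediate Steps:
$Y{\left(S,O \right)} = O + S$
$v{\left(x,D \right)} = 7 + x^{2} + D \left(-4 + x\right)$ ($v{\left(x,D \right)} = \left(x x + \left(x - 4\right) D\right) + 7 = \left(x^{2} + \left(-4 + x\right) D\right) + 7 = \left(x^{2} + D \left(-4 + x\right)\right) + 7 = 7 + x^{2} + D \left(-4 + x\right)$)
$\left(5 + 2\right)^{2} + v{\left(-4,-4 \right)} 32 = \left(5 + 2\right)^{2} + \left(7 + \left(-4\right)^{2} - 4 \left(-4 - 4\right)\right) 32 = 7^{2} + \left(7 + 16 - -32\right) 32 = 49 + \left(7 + 16 + 32\right) 32 = 49 + 55 \cdot 32 = 49 + 1760 = 1809$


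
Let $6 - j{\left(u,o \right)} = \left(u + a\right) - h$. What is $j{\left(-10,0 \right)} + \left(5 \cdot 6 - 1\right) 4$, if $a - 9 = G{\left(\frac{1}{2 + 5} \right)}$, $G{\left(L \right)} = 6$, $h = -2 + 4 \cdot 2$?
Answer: $123$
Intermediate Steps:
$h = 6$ ($h = -2 + 8 = 6$)
$a = 15$ ($a = 9 + 6 = 15$)
$j{\left(u,o \right)} = -3 - u$ ($j{\left(u,o \right)} = 6 - \left(\left(u + 15\right) - 6\right) = 6 - \left(\left(15 + u\right) - 6\right) = 6 - \left(9 + u\right) = -3 - u$)
$j{\left(-10,0 \right)} + \left(5 \cdot 6 - 1\right) 4 = \left(-3 - -10\right) + \left(5 \cdot 6 - 1\right) 4 = \left(-3 + 10\right) + \left(30 - 1\right) 4 = 7 + 29 \cdot 4 = 7 + 116 = 123$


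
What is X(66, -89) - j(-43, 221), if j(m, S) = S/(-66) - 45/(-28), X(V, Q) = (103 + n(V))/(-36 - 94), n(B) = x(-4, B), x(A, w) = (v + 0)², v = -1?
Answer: 4349/4620 ≈ 0.94134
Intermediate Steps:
x(A, w) = 1 (x(A, w) = (-1 + 0)² = (-1)² = 1)
n(B) = 1
X(V, Q) = -⅘ (X(V, Q) = (103 + 1)/(-36 - 94) = 104/(-130) = 104*(-1/130) = -⅘)
j(m, S) = 45/28 - S/66 (j(m, S) = S*(-1/66) - 45*(-1/28) = -S/66 + 45/28 = 45/28 - S/66)
X(66, -89) - j(-43, 221) = -⅘ - (45/28 - 1/66*221) = -⅘ - (45/28 - 221/66) = -⅘ - 1*(-1609/924) = -⅘ + 1609/924 = 4349/4620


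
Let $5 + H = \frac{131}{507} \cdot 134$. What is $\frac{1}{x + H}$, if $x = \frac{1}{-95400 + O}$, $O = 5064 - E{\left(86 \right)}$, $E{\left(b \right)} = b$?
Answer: $\frac{45843954}{1358047511} \approx 0.033757$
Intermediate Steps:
$O = 4978$ ($O = 5064 - 86 = 4978$)
$H = \frac{15019}{507}$ ($H = -5 + \frac{131}{507} \cdot 134 = -5 + \frac{17554}{507} = \frac{15019}{507} \approx 29.623$)
$x = - \frac{1}{90422}$ ($x = \frac{1}{-95400 + 4978} = \frac{1}{-90422} = - \frac{1}{90422} \approx -1.1059 \cdot 10^{-5}$)
$\frac{1}{x + H} = \frac{1}{- \frac{1}{90422} + \frac{15019}{507}} = \frac{1}{\frac{1358047511}{45843954}} = \frac{45843954}{1358047511}$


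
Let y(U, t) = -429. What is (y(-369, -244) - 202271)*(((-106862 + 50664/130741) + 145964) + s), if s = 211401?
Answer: -6638640548544900/130741 ≈ -5.0777e+10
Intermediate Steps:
(y(-369, -244) - 202271)*(((-106862 + 50664/130741) + 145964) + s) = (-429 - 202271)*(((-106862 + 50664/130741) + 145964) + 211401) = -202700*(((-106862 + 50664*(1/130741)) + 145964) + 211401) = -202700*(((-106862 + 50664/130741) + 145964) + 211401) = -202700*((-13971194078/130741 + 145964) + 211401) = -202700*(5112285246/130741 + 211401) = -202700*32751063387/130741 = -6638640548544900/130741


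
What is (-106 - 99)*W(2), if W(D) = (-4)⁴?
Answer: -52480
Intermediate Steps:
W(D) = 256
(-106 - 99)*W(2) = (-106 - 99)*256 = -205*256 = -52480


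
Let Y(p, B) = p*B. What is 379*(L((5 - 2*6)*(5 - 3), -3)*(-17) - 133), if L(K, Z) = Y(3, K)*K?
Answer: -3838891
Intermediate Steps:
Y(p, B) = B*p
L(K, Z) = 3*K**2 (L(K, Z) = (K*3)*K = (3*K)*K = 3*K**2)
379*(L((5 - 2*6)*(5 - 3), -3)*(-17) - 133) = 379*((3*((5 - 2*6)*(5 - 3))**2)*(-17) - 133) = 379*((3*((5 - 12)*2)**2)*(-17) - 133) = 379*((3*(-7*2)**2)*(-17) - 133) = 379*((3*(-14)**2)*(-17) - 133) = 379*((3*196)*(-17) - 133) = 379*(588*(-17) - 133) = 379*(-9996 - 133) = 379*(-10129) = -3838891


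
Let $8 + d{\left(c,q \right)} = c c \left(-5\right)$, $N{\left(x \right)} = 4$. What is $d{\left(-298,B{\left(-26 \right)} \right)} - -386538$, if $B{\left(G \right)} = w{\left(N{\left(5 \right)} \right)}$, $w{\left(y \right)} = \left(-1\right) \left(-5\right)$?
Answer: $-57490$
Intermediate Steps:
$w{\left(y \right)} = 5$
$B{\left(G \right)} = 5$
$d{\left(c,q \right)} = -8 - 5 c^{2}$ ($d{\left(c,q \right)} = -8 + c c \left(-5\right) = -8 + c^{2} \left(-5\right) = -8 - 5 c^{2}$)
$d{\left(-298,B{\left(-26 \right)} \right)} - -386538 = \left(-8 - 5 \left(-298\right)^{2}\right) - -386538 = \left(-8 - 444020\right) + 386538 = -444028 + 386538 = -57490$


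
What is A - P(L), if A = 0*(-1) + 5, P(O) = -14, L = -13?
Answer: 19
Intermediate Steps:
A = 5 (A = 0 + 5 = 5)
A - P(L) = 5 - 1*(-14) = 5 + 14 = 19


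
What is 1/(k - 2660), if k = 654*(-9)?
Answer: -1/8546 ≈ -0.00011701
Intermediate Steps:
k = -5886
1/(k - 2660) = 1/(-5886 - 2660) = 1/(-8546) = -1/8546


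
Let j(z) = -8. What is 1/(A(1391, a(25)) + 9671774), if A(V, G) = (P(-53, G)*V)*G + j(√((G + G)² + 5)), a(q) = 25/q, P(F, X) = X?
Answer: 1/9673157 ≈ 1.0338e-7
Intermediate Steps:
A(V, G) = -8 + V*G² (A(V, G) = (G*V)*G - 8 = V*G² - 8 = -8 + V*G²)
1/(A(1391, a(25)) + 9671774) = 1/((-8 + 1391*(25/25)²) + 9671774) = 1/((-8 + 1391*(25*(1/25))²) + 9671774) = 1/((-8 + 1391*1²) + 9671774) = 1/((-8 + 1391*1) + 9671774) = 1/((-8 + 1391) + 9671774) = 1/(1383 + 9671774) = 1/9673157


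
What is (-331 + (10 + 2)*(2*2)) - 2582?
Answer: -2865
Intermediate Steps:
(-331 + (10 + 2)*(2*2)) - 2582 = (-331 + 12*4) - 2582 = (-331 + 48) - 2582 = -283 - 2582 = -2865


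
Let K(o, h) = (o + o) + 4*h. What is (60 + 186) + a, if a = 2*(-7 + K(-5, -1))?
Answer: 204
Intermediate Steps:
K(o, h) = 2*o + 4*h
a = -42 (a = 2*(-7 + (2*(-5) + 4*(-1))) = 2*(-7 + (-10 - 4)) = 2*(-7 - 14) = 2*(-21) = -42)
(60 + 186) + a = (60 + 186) - 42 = 246 - 42 = 204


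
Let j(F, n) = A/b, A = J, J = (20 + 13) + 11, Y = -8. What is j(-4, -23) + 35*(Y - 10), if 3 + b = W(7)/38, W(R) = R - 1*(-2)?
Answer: -67822/105 ≈ -645.92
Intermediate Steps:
W(R) = 2 + R (W(R) = R + 2 = 2 + R)
J = 44 (J = 33 + 11 = 44)
A = 44
b = -105/38 (b = -3 + (2 + 7)/38 = -3 + 9*(1/38) = -3 + 9/38 = -105/38 ≈ -2.7632)
j(F, n) = -1672/105 (j(F, n) = 44/(-105/38) = 44*(-38/105) = -1672/105)
j(-4, -23) + 35*(Y - 10) = -1672/105 + 35*(-8 - 10) = -1672/105 + 35*(-18) = -1672/105 - 630 = -67822/105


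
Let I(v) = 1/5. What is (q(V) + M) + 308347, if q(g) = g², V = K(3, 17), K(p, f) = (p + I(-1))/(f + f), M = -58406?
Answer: 1805823789/7225 ≈ 2.4994e+5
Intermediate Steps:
I(v) = ⅕ (I(v) = 1*(⅕) = ⅕)
K(p, f) = (⅕ + p)/(2*f) (K(p, f) = (p + ⅕)/(f + f) = (⅕ + p)/((2*f)) = (⅕ + p)*(1/(2*f)) = (⅕ + p)/(2*f))
V = 8/85 (V = (⅒)*(1 + 5*3)/17 = (⅒)*(1/17)*(1 + 15) = (⅒)*(1/17)*16 = 8/85 ≈ 0.094118)
(q(V) + M) + 308347 = ((8/85)² - 58406) + 308347 = (64/7225 - 58406) + 308347 = -421983286/7225 + 308347 = 1805823789/7225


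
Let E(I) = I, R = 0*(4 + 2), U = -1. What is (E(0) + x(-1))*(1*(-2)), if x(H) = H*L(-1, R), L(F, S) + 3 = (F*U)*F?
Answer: -8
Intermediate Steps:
R = 0 (R = 0*6 = 0)
L(F, S) = -3 - F**2 (L(F, S) = -3 + (F*(-1))*F = -3 + (-F)*F = -3 - F**2)
x(H) = -4*H (x(H) = H*(-3 - 1*(-1)**2) = H*(-3 - 1*1) = H*(-3 - 1) = H*(-4) = -4*H)
(E(0) + x(-1))*(1*(-2)) = (0 - 4*(-1))*(1*(-2)) = (0 + 4)*(-2) = 4*(-2) = -8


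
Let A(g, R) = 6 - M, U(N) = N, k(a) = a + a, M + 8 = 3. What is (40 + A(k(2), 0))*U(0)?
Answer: 0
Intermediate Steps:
M = -5 (M = -8 + 3 = -5)
k(a) = 2*a
A(g, R) = 11 (A(g, R) = 6 - 1*(-5) = 6 + 5 = 11)
(40 + A(k(2), 0))*U(0) = (40 + 11)*0 = 51*0 = 0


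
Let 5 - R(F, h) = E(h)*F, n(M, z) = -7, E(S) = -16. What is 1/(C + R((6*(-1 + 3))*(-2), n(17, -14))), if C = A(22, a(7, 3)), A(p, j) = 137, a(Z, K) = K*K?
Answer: -1/242 ≈ -0.0041322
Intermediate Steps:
a(Z, K) = K**2
R(F, h) = 5 + 16*F (R(F, h) = 5 - (-16)*F = 5 + 16*F)
C = 137
1/(C + R((6*(-1 + 3))*(-2), n(17, -14))) = 1/(137 + (5 + 16*((6*(-1 + 3))*(-2)))) = 1/(137 + (5 + 16*((6*2)*(-2)))) = 1/(137 + (5 + 16*(12*(-2)))) = 1/(137 + (5 + 16*(-24))) = 1/(137 + (5 - 384)) = 1/(137 - 379) = 1/(-242) = -1/242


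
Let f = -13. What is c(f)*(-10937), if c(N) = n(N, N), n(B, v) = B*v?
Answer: -1848353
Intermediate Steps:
c(N) = N² (c(N) = N*N = N²)
c(f)*(-10937) = (-13)²*(-10937) = 169*(-10937) = -1848353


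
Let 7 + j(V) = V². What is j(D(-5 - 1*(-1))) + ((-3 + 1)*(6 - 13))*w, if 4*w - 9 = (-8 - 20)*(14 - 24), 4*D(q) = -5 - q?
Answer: 16073/16 ≈ 1004.6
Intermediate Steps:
D(q) = -5/4 - q/4 (D(q) = (-5 - q)/4 = -5/4 - q/4)
w = 289/4 (w = 9/4 + ((-8 - 20)*(14 - 24))/4 = 9/4 + (-28*(-10))/4 = 9/4 + (¼)*280 = 9/4 + 70 = 289/4 ≈ 72.250)
j(V) = -7 + V²
j(D(-5 - 1*(-1))) + ((-3 + 1)*(6 - 13))*w = (-7 + (-5/4 - (-5 - 1*(-1))/4)²) + ((-3 + 1)*(6 - 13))*(289/4) = (-7 + (-5/4 - (-5 + 1)/4)²) - 2*(-7)*(289/4) = (-7 + (-5/4 - ¼*(-4))²) + 14*(289/4) = (-7 + (-5/4 + 1)²) + 2023/2 = (-7 + (-¼)²) + 2023/2 = (-7 + 1/16) + 2023/2 = -111/16 + 2023/2 = 16073/16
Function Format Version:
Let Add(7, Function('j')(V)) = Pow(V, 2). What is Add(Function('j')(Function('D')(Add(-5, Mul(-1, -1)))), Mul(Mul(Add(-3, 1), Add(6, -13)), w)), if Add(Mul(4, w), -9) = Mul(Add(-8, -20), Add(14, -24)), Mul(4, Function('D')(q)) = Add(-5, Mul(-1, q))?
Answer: Rational(16073, 16) ≈ 1004.6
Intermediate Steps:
Function('D')(q) = Add(Rational(-5, 4), Mul(Rational(-1, 4), q)) (Function('D')(q) = Mul(Rational(1, 4), Add(-5, Mul(-1, q))) = Add(Rational(-5, 4), Mul(Rational(-1, 4), q)))
w = Rational(289, 4) (w = Add(Rational(9, 4), Mul(Rational(1, 4), Mul(Add(-8, -20), Add(14, -24)))) = Add(Rational(9, 4), Mul(Rational(1, 4), Mul(-28, -10))) = Add(Rational(9, 4), Mul(Rational(1, 4), 280)) = Add(Rational(9, 4), 70) = Rational(289, 4) ≈ 72.250)
Function('j')(V) = Add(-7, Pow(V, 2))
Add(Function('j')(Function('D')(Add(-5, Mul(-1, -1)))), Mul(Mul(Add(-3, 1), Add(6, -13)), w)) = Add(Add(-7, Pow(Add(Rational(-5, 4), Mul(Rational(-1, 4), Add(-5, Mul(-1, -1)))), 2)), Mul(Mul(Add(-3, 1), Add(6, -13)), Rational(289, 4))) = Add(Add(-7, Pow(Add(Rational(-5, 4), Mul(Rational(-1, 4), Add(-5, 1))), 2)), Mul(Mul(-2, -7), Rational(289, 4))) = Add(Add(-7, Pow(Add(Rational(-5, 4), Mul(Rational(-1, 4), -4)), 2)), Mul(14, Rational(289, 4))) = Add(Add(-7, Pow(Add(Rational(-5, 4), 1), 2)), Rational(2023, 2)) = Add(Add(-7, Pow(Rational(-1, 4), 2)), Rational(2023, 2)) = Add(Add(-7, Rational(1, 16)), Rational(2023, 2)) = Add(Rational(-111, 16), Rational(2023, 2)) = Rational(16073, 16)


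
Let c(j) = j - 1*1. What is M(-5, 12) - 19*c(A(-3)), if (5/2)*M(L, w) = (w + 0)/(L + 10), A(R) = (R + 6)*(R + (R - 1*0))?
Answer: 9049/25 ≈ 361.96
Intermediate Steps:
A(R) = 2*R*(6 + R) (A(R) = (6 + R)*(R + (R + 0)) = (6 + R)*(R + R) = (6 + R)*(2*R) = 2*R*(6 + R))
M(L, w) = 2*w/(5*(10 + L)) (M(L, w) = 2*((w + 0)/(L + 10))/5 = 2*(w/(10 + L))/5 = 2*w/(5*(10 + L)))
c(j) = -1 + j (c(j) = j - 1 = -1 + j)
M(-5, 12) - 19*c(A(-3)) = (2/5)*12/(10 - 5) - 19*(-1 + 2*(-3)*(6 - 3)) = (2/5)*12/5 - 19*(-1 + 2*(-3)*3) = (2/5)*12*(1/5) - 19*(-1 - 18) = 24/25 - 19*(-19) = 24/25 + 361 = 9049/25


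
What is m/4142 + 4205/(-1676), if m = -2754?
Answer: -11016407/3470996 ≈ -3.1738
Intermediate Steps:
m/4142 + 4205/(-1676) = -2754/4142 + 4205/(-1676) = -2754*1/4142 + 4205*(-1/1676) = -1377/2071 - 4205/1676 = -11016407/3470996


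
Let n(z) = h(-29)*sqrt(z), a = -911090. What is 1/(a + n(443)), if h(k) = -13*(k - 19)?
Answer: -455545/414956247266 - 156*sqrt(443)/207478123633 ≈ -1.1136e-6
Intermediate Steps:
h(k) = 247 - 13*k (h(k) = -13*(-19 + k) = 247 - 13*k)
n(z) = 624*sqrt(z) (n(z) = (247 - 13*(-29))*sqrt(z) = (247 + 377)*sqrt(z) = 624*sqrt(z))
1/(a + n(443)) = 1/(-911090 + 624*sqrt(443))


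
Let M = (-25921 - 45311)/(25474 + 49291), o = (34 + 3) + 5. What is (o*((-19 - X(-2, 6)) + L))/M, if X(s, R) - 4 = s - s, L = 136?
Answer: -8448445/1696 ≈ -4981.4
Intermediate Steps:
X(s, R) = 4 (X(s, R) = 4 + (s - s) = 4 + 0 = 4)
o = 42 (o = 37 + 5 = 42)
M = -71232/74765 ≈ -0.95275
(o*((-19 - X(-2, 6)) + L))/M = (42*((-19 - 1*4) + 136))/(-71232/74765) = (42*((-19 - 4) + 136))*(-74765/71232) = (42*(-23 + 136))*(-74765/71232) = (42*113)*(-74765/71232) = 4746*(-74765/71232) = -8448445/1696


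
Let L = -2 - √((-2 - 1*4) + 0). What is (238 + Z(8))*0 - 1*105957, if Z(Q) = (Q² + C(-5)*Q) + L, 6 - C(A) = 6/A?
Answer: -105957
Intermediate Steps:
C(A) = 6 - 6/A
L = -2 - I*√6 (L = -2 - √((-2 - 4) + 0) = -2 - √(-6 + 0) = -2 - √(-6) = -2 - I*√6 ≈ -2.0 - 2.4495*I)
Z(Q) = -2 + Q² + 36*Q/5 - I*√6 (Z(Q) = (Q² + (6 - 6/(-5))*Q) + (-2 - I*√6) = (Q² + (6 - 6*(-⅕))*Q) + (-2 - I*√6) = (Q² + (6 + 6/5)*Q) + (-2 - I*√6) = (Q² + 36*Q/5) + (-2 - I*√6) = -2 + Q² + 36*Q/5 - I*√6)
(238 + Z(8))*0 - 1*105957 = (238 + (-2 + 8² + (36/5)*8 - I*√6))*0 - 1*105957 = (238 + (-2 + 64 + 288/5 - I*√6))*0 - 105957 = (238 + (598/5 - I*√6))*0 - 105957 = (1788/5 - I*√6)*0 - 105957 = 0 - 105957 = -105957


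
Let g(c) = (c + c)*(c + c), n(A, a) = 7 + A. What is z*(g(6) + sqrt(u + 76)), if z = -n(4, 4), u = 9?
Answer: -1584 - 11*sqrt(85) ≈ -1685.4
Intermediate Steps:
g(c) = 4*c**2 (g(c) = (2*c)*(2*c) = 4*c**2)
z = -11 (z = -(7 + 4) = -1*11 = -11)
z*(g(6) + sqrt(u + 76)) = -11*(4*6**2 + sqrt(9 + 76)) = -11*(4*36 + sqrt(85)) = -11*(144 + sqrt(85)) = -1584 - 11*sqrt(85)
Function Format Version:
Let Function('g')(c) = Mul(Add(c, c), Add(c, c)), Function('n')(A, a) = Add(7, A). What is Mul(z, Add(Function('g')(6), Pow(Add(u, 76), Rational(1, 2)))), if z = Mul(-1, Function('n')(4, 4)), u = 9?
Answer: Add(-1584, Mul(-11, Pow(85, Rational(1, 2)))) ≈ -1685.4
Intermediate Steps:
Function('g')(c) = Mul(4, Pow(c, 2)) (Function('g')(c) = Mul(Mul(2, c), Mul(2, c)) = Mul(4, Pow(c, 2)))
z = -11 (z = Mul(-1, Add(7, 4)) = Mul(-1, 11) = -11)
Mul(z, Add(Function('g')(6), Pow(Add(u, 76), Rational(1, 2)))) = Mul(-11, Add(Mul(4, Pow(6, 2)), Pow(Add(9, 76), Rational(1, 2)))) = Mul(-11, Add(Mul(4, 36), Pow(85, Rational(1, 2)))) = Mul(-11, Add(144, Pow(85, Rational(1, 2)))) = Add(-1584, Mul(-11, Pow(85, Rational(1, 2))))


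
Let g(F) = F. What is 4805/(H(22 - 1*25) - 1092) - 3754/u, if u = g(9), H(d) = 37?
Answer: -800743/1899 ≈ -421.67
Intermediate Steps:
u = 9
4805/(H(22 - 1*25) - 1092) - 3754/u = 4805/(37 - 1092) - 3754/9 = 4805/(-1055) - 3754*⅑ = 4805*(-1/1055) - 3754/9 = -961/211 - 3754/9 = -800743/1899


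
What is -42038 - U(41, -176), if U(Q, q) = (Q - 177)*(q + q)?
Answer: -89910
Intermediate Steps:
U(Q, q) = 2*q*(-177 + Q) (U(Q, q) = (-177 + Q)*(2*q) = 2*q*(-177 + Q))
-42038 - U(41, -176) = -42038 - 2*(-176)*(-177 + 41) = -42038 - 2*(-176)*(-136) = -42038 - 1*47872 = -42038 - 47872 = -89910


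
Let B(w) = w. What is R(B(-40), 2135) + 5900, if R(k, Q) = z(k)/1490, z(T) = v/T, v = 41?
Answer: 351639959/59600 ≈ 5900.0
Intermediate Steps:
z(T) = 41/T
R(k, Q) = 41/(1490*k) (R(k, Q) = (41/k)/1490 = (41/k)*(1/1490) = 41/(1490*k))
R(B(-40), 2135) + 5900 = (41/1490)/(-40) + 5900 = (41/1490)*(-1/40) + 5900 = -41/59600 + 5900 = 351639959/59600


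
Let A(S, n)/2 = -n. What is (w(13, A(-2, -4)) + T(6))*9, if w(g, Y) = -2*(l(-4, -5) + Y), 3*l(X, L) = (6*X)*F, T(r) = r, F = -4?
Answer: -666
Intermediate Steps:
l(X, L) = -8*X (l(X, L) = ((6*X)*(-4))/3 = (-24*X)/3 = -8*X)
A(S, n) = -2*n (A(S, n) = 2*(-n) = -2*n)
w(g, Y) = -64 - 2*Y (w(g, Y) = -2*(-8*(-4) + Y) = -2*(32 + Y) = -64 - 2*Y)
(w(13, A(-2, -4)) + T(6))*9 = ((-64 - (-4)*(-4)) + 6)*9 = ((-64 - 2*8) + 6)*9 = ((-64 - 16) + 6)*9 = (-80 + 6)*9 = -74*9 = -666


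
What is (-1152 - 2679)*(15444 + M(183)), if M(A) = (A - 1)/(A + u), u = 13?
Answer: -828373299/14 ≈ -5.9170e+7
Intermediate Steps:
M(A) = (-1 + A)/(13 + A) (M(A) = (A - 1)/(A + 13) = (-1 + A)/(13 + A))
(-1152 - 2679)*(15444 + M(183)) = (-1152 - 2679)*(15444 + (-1 + 183)/(13 + 183)) = -3831*(15444 + 182/196) = -3831*(15444 + (1/196)*182) = -3831*(15444 + 13/14) = -3831*216229/14 = -828373299/14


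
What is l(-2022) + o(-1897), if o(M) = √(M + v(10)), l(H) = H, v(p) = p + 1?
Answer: -2022 + I*√1886 ≈ -2022.0 + 43.428*I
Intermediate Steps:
v(p) = 1 + p
o(M) = √(11 + M) (o(M) = √(M + (1 + 10)) = √(M + 11) = √(11 + M))
l(-2022) + o(-1897) = -2022 + √(11 - 1897) = -2022 + √(-1886) = -2022 + I*√1886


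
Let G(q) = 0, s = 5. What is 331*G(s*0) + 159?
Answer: 159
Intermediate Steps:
331*G(s*0) + 159 = 331*0 + 159 = 0 + 159 = 159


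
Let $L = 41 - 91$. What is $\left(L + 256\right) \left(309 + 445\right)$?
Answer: $155324$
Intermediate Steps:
$L = -50$
$\left(L + 256\right) \left(309 + 445\right) = \left(-50 + 256\right) \left(309 + 445\right) = 206 \cdot 754 = 155324$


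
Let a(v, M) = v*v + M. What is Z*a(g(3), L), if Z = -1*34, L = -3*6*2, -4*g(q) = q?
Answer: 9639/8 ≈ 1204.9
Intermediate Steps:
g(q) = -q/4
L = -36 (L = -18*2 = -36)
a(v, M) = M + v**2 (a(v, M) = v**2 + M = M + v**2)
Z = -34
Z*a(g(3), L) = -34*(-36 + (-1/4*3)**2) = -34*(-36 + (-3/4)**2) = -34*(-36 + 9/16) = -34*(-567/16) = 9639/8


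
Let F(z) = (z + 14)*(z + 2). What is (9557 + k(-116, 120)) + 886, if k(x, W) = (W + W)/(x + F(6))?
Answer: 114933/11 ≈ 10448.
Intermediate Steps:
F(z) = (2 + z)*(14 + z) (F(z) = (14 + z)*(2 + z) = (2 + z)*(14 + z))
k(x, W) = 2*W/(160 + x) (k(x, W) = (W + W)/(x + (28 + 6² + 16*6)) = (2*W)/(x + (28 + 36 + 96)) = (2*W)/(x + 160) = (2*W)/(160 + x) = 2*W/(160 + x))
(9557 + k(-116, 120)) + 886 = (9557 + 2*120/(160 - 116)) + 886 = (9557 + 2*120/44) + 886 = (9557 + 2*120*(1/44)) + 886 = (9557 + 60/11) + 886 = 105187/11 + 886 = 114933/11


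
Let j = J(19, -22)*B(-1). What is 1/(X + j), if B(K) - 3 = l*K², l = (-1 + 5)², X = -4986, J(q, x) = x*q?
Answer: -1/12928 ≈ -7.7351e-5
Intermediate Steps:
J(q, x) = q*x
l = 16 (l = 4² = 16)
B(K) = 3 + 16*K²
j = -7942 (j = (19*(-22))*(3 + 16*(-1)²) = -418*(3 + 16*1) = -418*(3 + 16) = -418*19 = -7942)
1/(X + j) = 1/(-4986 - 7942) = 1/(-12928) = -1/12928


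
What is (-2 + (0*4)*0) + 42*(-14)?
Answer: -590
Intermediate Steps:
(-2 + (0*4)*0) + 42*(-14) = (-2 + 0*0) - 588 = (-2 + 0) - 588 = -2 - 588 = -590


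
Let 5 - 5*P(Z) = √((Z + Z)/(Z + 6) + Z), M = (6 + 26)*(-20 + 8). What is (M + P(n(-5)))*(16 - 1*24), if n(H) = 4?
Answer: 3064 + 16*√30/25 ≈ 3067.5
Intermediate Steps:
M = -384 (M = 32*(-12) = -384)
P(Z) = 1 - √(Z + 2*Z/(6 + Z))/5 (P(Z) = 1 - √((Z + Z)/(Z + 6) + Z)/5 = 1 - √((2*Z)/(6 + Z) + Z)/5 = 1 - √(2*Z/(6 + Z) + Z)/5 = 1 - √(Z + 2*Z/(6 + Z))/5)
(M + P(n(-5)))*(16 - 1*24) = (-384 + (1 - 2*√(8 + 4)/√(6 + 4)/5))*(16 - 1*24) = (-384 + (1 - 2*√30/5/5))*(16 - 24) = (-384 + (1 - 2*√30/5/5))*(-8) = (-384 + (1 - 2*√30/25))*(-8) = (-383 - 2*√30/25)*(-8) = 3064 + 16*√30/25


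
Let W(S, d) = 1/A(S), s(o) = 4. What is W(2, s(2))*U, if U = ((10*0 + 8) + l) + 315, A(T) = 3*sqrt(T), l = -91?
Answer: 116*sqrt(2)/3 ≈ 54.683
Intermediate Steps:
W(S, d) = 1/(3*sqrt(S))
U = 232 (U = ((10*0 + 8) - 91) + 315 = ((0 + 8) - 91) + 315 = (8 - 91) + 315 = -83 + 315 = 232)
W(2, s(2))*U = (1/(3*sqrt(2)))*232 = ((sqrt(2)/2)/3)*232 = (sqrt(2)/6)*232 = 116*sqrt(2)/3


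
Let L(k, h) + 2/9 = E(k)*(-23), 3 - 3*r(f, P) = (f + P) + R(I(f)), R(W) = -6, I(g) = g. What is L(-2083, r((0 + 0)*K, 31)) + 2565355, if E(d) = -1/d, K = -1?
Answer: 48092705812/18747 ≈ 2.5654e+6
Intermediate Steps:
r(f, P) = 3 - P/3 - f/3 (r(f, P) = 1 - ((f + P) - 6)/3 = 1 - ((P + f) - 6)/3 = 1 - (-6 + P + f)/3 = 1 + (2 - P/3 - f/3) = 3 - P/3 - f/3)
L(k, h) = -2/9 + 23/k (L(k, h) = -2/9 - 1/k*(-23) = -2/9 + 23/k)
L(-2083, r((0 + 0)*K, 31)) + 2565355 = (-2/9 + 23/(-2083)) + 2565355 = (-2/9 + 23*(-1/2083)) + 2565355 = (-2/9 - 23/2083) + 2565355 = -4373/18747 + 2565355 = 48092705812/18747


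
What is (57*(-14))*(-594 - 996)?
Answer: 1268820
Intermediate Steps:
(57*(-14))*(-594 - 996) = -798*(-1590) = 1268820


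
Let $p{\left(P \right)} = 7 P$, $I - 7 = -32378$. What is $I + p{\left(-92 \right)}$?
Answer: $-33015$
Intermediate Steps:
$I = -32371$ ($I = 7 - 32378 = -32371$)
$I + p{\left(-92 \right)} = -32371 + 7 \left(-92\right) = -32371 - 644 = -33015$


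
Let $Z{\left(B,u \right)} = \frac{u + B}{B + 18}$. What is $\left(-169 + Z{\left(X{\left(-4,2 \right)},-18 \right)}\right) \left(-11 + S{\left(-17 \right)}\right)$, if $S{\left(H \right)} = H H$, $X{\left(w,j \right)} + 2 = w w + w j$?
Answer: $-47121$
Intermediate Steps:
$X{\left(w,j \right)} = -2 + w^{2} + j w$ ($X{\left(w,j \right)} = -2 + \left(w w + w j\right) = -2 + \left(w^{2} + j w\right) = -2 + w^{2} + j w$)
$Z{\left(B,u \right)} = \frac{B + u}{18 + B}$
$S{\left(H \right)} = H^{2}$
$\left(-169 + Z{\left(X{\left(-4,2 \right)},-18 \right)}\right) \left(-11 + S{\left(-17 \right)}\right) = \left(-169 + \frac{\left(-2 + \left(-4\right)^{2} + 2 \left(-4\right)\right) - 18}{18 + \left(-2 + \left(-4\right)^{2} + 2 \left(-4\right)\right)}\right) \left(-11 + \left(-17\right)^{2}\right) = \left(-169 + \frac{\left(-2 + 16 - 8\right) - 18}{18 - -6}\right) \left(-11 + 289\right) = \left(-169 + \frac{6 - 18}{18 + 6}\right) 278 = \left(-169 + \frac{1}{24} \left(-12\right)\right) 278 = \left(-169 - \frac{1}{2}\right) 278 = \left(- \frac{339}{2}\right) 278 = -47121$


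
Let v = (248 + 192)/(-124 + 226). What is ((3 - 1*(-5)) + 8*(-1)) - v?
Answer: -220/51 ≈ -4.3137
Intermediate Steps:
v = 220/51 (v = 440/102 = 440*(1/102) = 220/51 ≈ 4.3137)
((3 - 1*(-5)) + 8*(-1)) - v = ((3 - 1*(-5)) + 8*(-1)) - 1*220/51 = ((3 + 5) - 8) - 220/51 = (8 - 8) - 220/51 = 0 - 220/51 = -220/51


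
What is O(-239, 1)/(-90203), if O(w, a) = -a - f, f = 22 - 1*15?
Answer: 8/90203 ≈ 8.8689e-5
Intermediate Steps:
f = 7 (f = 22 - 15 = 7)
O(w, a) = -7 - a (O(w, a) = -a - 1*7 = -a - 7 = -7 - a)
O(-239, 1)/(-90203) = (-7 - 1*1)/(-90203) = (-7 - 1)*(-1/90203) = -8*(-1/90203) = 8/90203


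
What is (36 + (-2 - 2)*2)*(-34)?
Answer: -952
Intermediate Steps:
(36 + (-2 - 2)*2)*(-34) = (36 - 4*2)*(-34) = (36 - 8)*(-34) = 28*(-34) = -952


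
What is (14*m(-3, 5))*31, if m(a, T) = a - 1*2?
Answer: -2170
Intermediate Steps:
m(a, T) = -2 + a (m(a, T) = a - 2 = -2 + a)
(14*m(-3, 5))*31 = (14*(-2 - 3))*31 = (14*(-5))*31 = -70*31 = -2170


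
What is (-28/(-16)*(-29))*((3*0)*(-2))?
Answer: 0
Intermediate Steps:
(-28/(-16)*(-29))*((3*0)*(-2)) = (-28*(-1/16)*(-29))*(0*(-2)) = ((7/4)*(-29))*0 = -203/4*0 = 0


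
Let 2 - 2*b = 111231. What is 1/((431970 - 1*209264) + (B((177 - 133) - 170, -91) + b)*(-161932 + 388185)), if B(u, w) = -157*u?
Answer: -2/16213975833 ≈ -1.2335e-10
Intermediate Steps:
b = -111229/2 (b = 1 - ½*111231 = 1 - 111231/2 = -111229/2 ≈ -55615.)
1/((431970 - 1*209264) + (B((177 - 133) - 170, -91) + b)*(-161932 + 388185)) = 1/((431970 - 1*209264) + (-157*((177 - 133) - 170) - 111229/2)*(-161932 + 388185)) = 1/((431970 - 209264) + (-157*(44 - 170) - 111229/2)*226253) = 1/(222706 + (-157*(-126) - 111229/2)*226253) = 1/(222706 + (19782 - 111229/2)*226253) = 1/(222706 - 71665/2*226253) = 1/(222706 - 16214421245/2) = 1/(-16213975833/2) = -2/16213975833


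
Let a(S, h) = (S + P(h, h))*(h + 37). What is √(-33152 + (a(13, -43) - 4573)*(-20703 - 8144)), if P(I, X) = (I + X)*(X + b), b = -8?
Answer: 3*√99252433 ≈ 29888.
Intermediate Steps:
P(I, X) = (-8 + X)*(I + X) (P(I, X) = (I + X)*(X - 8) = (I + X)*(-8 + X) = (-8 + X)*(I + X))
a(S, h) = (37 + h)*(S - 16*h + 2*h²) (a(S, h) = (S + (h² - 8*h - 8*h + h*h))*(h + 37) = (S + (h² - 8*h - 8*h + h²))*(37 + h) = (S + (-16*h + 2*h²))*(37 + h) = (S - 16*h + 2*h²)*(37 + h) = (37 + h)*(S - 16*h + 2*h²))
√(-33152 + (a(13, -43) - 4573)*(-20703 - 8144)) = √(-33152 + ((-592*(-43) + 2*(-43)³ + 37*13 + 58*(-43)² + 13*(-43)) - 4573)*(-20703 - 8144)) = √(-33152 + ((25456 + 2*(-79507) + 481 + 58*1849 - 559) - 4573)*(-28847)) = √(-33152 + ((25456 - 159014 + 481 + 107242 - 559) - 4573)*(-28847)) = √(-33152 + (-26394 - 4573)*(-28847)) = √(-33152 - 30967*(-28847)) = √(-33152 + 893305049) = √893271897 = 3*√99252433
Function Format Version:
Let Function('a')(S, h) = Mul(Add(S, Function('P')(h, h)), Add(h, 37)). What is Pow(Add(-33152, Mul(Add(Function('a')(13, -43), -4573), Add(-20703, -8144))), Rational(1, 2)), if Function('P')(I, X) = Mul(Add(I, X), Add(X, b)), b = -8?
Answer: Mul(3, Pow(99252433, Rational(1, 2))) ≈ 29888.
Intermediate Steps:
Function('P')(I, X) = Mul(Add(-8, X), Add(I, X)) (Function('P')(I, X) = Mul(Add(I, X), Add(X, -8)) = Mul(Add(I, X), Add(-8, X)) = Mul(Add(-8, X), Add(I, X)))
Function('a')(S, h) = Mul(Add(37, h), Add(S, Mul(-16, h), Mul(2, Pow(h, 2)))) (Function('a')(S, h) = Mul(Add(S, Add(Pow(h, 2), Mul(-8, h), Mul(-8, h), Mul(h, h))), Add(h, 37)) = Mul(Add(S, Add(Pow(h, 2), Mul(-8, h), Mul(-8, h), Pow(h, 2))), Add(37, h)) = Mul(Add(S, Add(Mul(-16, h), Mul(2, Pow(h, 2)))), Add(37, h)) = Mul(Add(S, Mul(-16, h), Mul(2, Pow(h, 2))), Add(37, h)) = Mul(Add(37, h), Add(S, Mul(-16, h), Mul(2, Pow(h, 2)))))
Pow(Add(-33152, Mul(Add(Function('a')(13, -43), -4573), Add(-20703, -8144))), Rational(1, 2)) = Pow(Add(-33152, Mul(Add(Add(Mul(-592, -43), Mul(2, Pow(-43, 3)), Mul(37, 13), Mul(58, Pow(-43, 2)), Mul(13, -43)), -4573), Add(-20703, -8144))), Rational(1, 2)) = Pow(Add(-33152, Mul(Add(Add(25456, Mul(2, -79507), 481, Mul(58, 1849), -559), -4573), -28847)), Rational(1, 2)) = Pow(Add(-33152, Mul(Add(Add(25456, -159014, 481, 107242, -559), -4573), -28847)), Rational(1, 2)) = Pow(Add(-33152, Mul(Add(-26394, -4573), -28847)), Rational(1, 2)) = Pow(Add(-33152, Mul(-30967, -28847)), Rational(1, 2)) = Pow(Add(-33152, 893305049), Rational(1, 2)) = Pow(893271897, Rational(1, 2)) = Mul(3, Pow(99252433, Rational(1, 2)))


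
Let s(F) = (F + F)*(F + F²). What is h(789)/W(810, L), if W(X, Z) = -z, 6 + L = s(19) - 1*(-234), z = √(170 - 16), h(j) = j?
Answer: -789*√154/154 ≈ -63.579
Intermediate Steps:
s(F) = 2*F*(F + F²) (s(F) = (2*F)*(F + F²) = 2*F*(F + F²))
z = √154 ≈ 12.410
L = 14668 (L = -6 + (2*19²*(1 + 19) - 1*(-234)) = -6 + (2*361*20 + 234) = -6 + (14440 + 234) = -6 + 14674 = 14668)
W(X, Z) = -√154
h(789)/W(810, L) = 789/((-√154)) = 789*(-√154/154) = -789*√154/154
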